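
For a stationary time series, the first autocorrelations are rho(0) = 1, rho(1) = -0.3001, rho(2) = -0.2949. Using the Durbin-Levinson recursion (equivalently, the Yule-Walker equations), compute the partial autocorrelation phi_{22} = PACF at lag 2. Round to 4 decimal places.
\phi_{22} = -0.4231

The PACF at lag k is phi_{kk}, the last component of the solution
to the Yule-Walker system G_k phi = r_k where
  (G_k)_{ij} = rho(|i - j|), (r_k)_i = rho(i), i,j = 1..k.
Equivalently, Durbin-Levinson gives phi_{kk} iteratively:
  phi_{11} = rho(1)
  phi_{kk} = [rho(k) - sum_{j=1..k-1} phi_{k-1,j} rho(k-j)]
            / [1 - sum_{j=1..k-1} phi_{k-1,j} rho(j)],
  phi_{k,j} = phi_{k-1,j} - phi_{kk} phi_{k-1,k-j},  j = 1..k-1.
Step k = 1:
  phi_11 = rho(1) = -0.3001.
Step k = 2:
  phi_22 = [rho(2) - phi_11 rho(1)] / [1 - phi_11 rho(1)] = [-0.2949 - (-0.3001)(-0.3001)] / [1 - (-0.3001)(-0.3001)]
         = -0.38496001 / 0.90993999 = -0.4231.
Therefore phi_{22} = -0.4231.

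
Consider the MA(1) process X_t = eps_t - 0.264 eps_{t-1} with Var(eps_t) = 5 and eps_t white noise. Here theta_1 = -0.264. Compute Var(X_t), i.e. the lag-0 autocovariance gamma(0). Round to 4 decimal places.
\gamma(0) = 5.3485

For an MA(q) process X_t = eps_t + sum_i theta_i eps_{t-i} with
Var(eps_t) = sigma^2, the variance is
  gamma(0) = sigma^2 * (1 + sum_i theta_i^2).
  sum_i theta_i^2 = (-0.264)^2 = 0.069696.
  gamma(0) = 5 * (1 + 0.069696) = 5 * 1.069696 = 5.34848, which rounds to 5.3485.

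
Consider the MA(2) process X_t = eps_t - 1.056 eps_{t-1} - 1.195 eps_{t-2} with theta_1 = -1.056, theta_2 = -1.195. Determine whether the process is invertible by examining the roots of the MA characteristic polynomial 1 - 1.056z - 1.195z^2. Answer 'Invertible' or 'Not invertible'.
\text{Not invertible}

The MA(q) characteristic polynomial is P(z) = 1 - 1.056z - 1.195z^2.
Invertibility requires all roots to lie outside the unit circle, i.e. |z| > 1 for every root.
Set 1 + (-1.056) z + (-1.195) z^2 = 0, i.e. a z^2 + b z + c = 0 with a = -1.195, b = -1.056, c = 1.
Discriminant D = b^2 - 4ac = (-1.056)^2 - 4*(-1.195)*1 = 1.115136 - (-4.78) = 5.895136.
D >= 0, so the roots are real: z = (-b +/- sqrt(D)) / (2a) = (1.056 +/- 2.42799) / (-2.39).
  z_1 = (1.056 + 2.42799) / (-2.39) = -1.4577,   |z_1| = 1.4577.
  z_2 = (1.056 - 2.42799) / (-2.39) = 0.5741,   |z_2| = 0.5741.
Moduli of all roots: 1.4577, 0.5741.
All moduli strictly greater than 1? No.
Verdict: Not invertible.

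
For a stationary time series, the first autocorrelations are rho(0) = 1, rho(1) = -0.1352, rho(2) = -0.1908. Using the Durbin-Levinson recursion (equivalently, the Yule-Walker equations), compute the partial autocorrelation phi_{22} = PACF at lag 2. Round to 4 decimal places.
\phi_{22} = -0.2130

The PACF at lag k is phi_{kk}, the last component of the solution
to the Yule-Walker system G_k phi = r_k where
  (G_k)_{ij} = rho(|i - j|), (r_k)_i = rho(i), i,j = 1..k.
Equivalently, Durbin-Levinson gives phi_{kk} iteratively:
  phi_{11} = rho(1)
  phi_{kk} = [rho(k) - sum_{j=1..k-1} phi_{k-1,j} rho(k-j)]
            / [1 - sum_{j=1..k-1} phi_{k-1,j} rho(j)],
  phi_{k,j} = phi_{k-1,j} - phi_{kk} phi_{k-1,k-j},  j = 1..k-1.
Step k = 1:
  phi_11 = rho(1) = -0.1352.
Step k = 2:
  phi_22 = [rho(2) - phi_11 rho(1)] / [1 - phi_11 rho(1)] = [-0.1908 - (-0.1352)(-0.1352)] / [1 - (-0.1352)(-0.1352)]
         = -0.20907904 / 0.98172096 = -0.213.
Therefore phi_{22} = -0.2130.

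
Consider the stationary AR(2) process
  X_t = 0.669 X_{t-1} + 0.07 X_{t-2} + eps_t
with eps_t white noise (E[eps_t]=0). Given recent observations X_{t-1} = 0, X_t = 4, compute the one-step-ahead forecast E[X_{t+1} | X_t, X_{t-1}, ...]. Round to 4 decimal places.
E[X_{t+1} \mid \mathcal F_t] = 2.6760

For an AR(p) model X_t = c + sum_i phi_i X_{t-i} + eps_t, the
one-step-ahead conditional mean is
  E[X_{t+1} | X_t, ...] = c + sum_i phi_i X_{t+1-i}.
Substitute known values:
  E[X_{t+1} | ...] = (0.669) * (4) + (0.07) * (0)
                   = 2.6760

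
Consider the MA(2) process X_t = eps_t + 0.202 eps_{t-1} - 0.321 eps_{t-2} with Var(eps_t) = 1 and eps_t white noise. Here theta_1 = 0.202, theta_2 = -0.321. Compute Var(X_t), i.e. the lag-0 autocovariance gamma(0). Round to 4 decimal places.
\gamma(0) = 1.1438

For an MA(q) process X_t = eps_t + sum_i theta_i eps_{t-i} with
Var(eps_t) = sigma^2, the variance is
  gamma(0) = sigma^2 * (1 + sum_i theta_i^2).
  sum_i theta_i^2 = (0.202)^2 + (-0.321)^2 = 0.040804 + 0.103041 = 0.143845.
  gamma(0) = 1 * (1 + 0.143845) = 1 * 1.143845 = 1.143845, which rounds to 1.1438.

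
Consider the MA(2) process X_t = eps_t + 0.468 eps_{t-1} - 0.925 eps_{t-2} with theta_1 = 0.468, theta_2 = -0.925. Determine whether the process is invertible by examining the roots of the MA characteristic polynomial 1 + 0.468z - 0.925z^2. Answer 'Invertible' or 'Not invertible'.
\text{Not invertible}

The MA(q) characteristic polynomial is P(z) = 1 + 0.468z - 0.925z^2.
Invertibility requires all roots to lie outside the unit circle, i.e. |z| > 1 for every root.
Set 1 + (0.468) z + (-0.925) z^2 = 0, i.e. a z^2 + b z + c = 0 with a = -0.925, b = 0.468, c = 1.
Discriminant D = b^2 - 4ac = (0.468)^2 - 4*(-0.925)*1 = 0.219024 - (-3.7) = 3.919024.
D >= 0, so the roots are real: z = (-b +/- sqrt(D)) / (2a) = (-0.468 +/- 1.979652) / (-1.85).
  z_1 = (-0.468 + 1.979652) / (-1.85) = -0.8171,   |z_1| = 0.8171.
  z_2 = (-0.468 - 1.979652) / (-1.85) = 1.3231,   |z_2| = 1.3231.
Moduli of all roots: 0.8171, 1.3231.
All moduli strictly greater than 1? No.
Verdict: Not invertible.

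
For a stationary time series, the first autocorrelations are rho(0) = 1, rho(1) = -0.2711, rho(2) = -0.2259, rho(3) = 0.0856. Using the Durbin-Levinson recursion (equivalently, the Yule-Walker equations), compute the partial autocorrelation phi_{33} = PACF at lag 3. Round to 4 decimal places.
\phi_{33} = -0.1001

The PACF at lag k is phi_{kk}, the last component of the solution
to the Yule-Walker system G_k phi = r_k where
  (G_k)_{ij} = rho(|i - j|), (r_k)_i = rho(i), i,j = 1..k.
Equivalently, Durbin-Levinson gives phi_{kk} iteratively:
  phi_{11} = rho(1)
  phi_{kk} = [rho(k) - sum_{j=1..k-1} phi_{k-1,j} rho(k-j)]
            / [1 - sum_{j=1..k-1} phi_{k-1,j} rho(j)],
  phi_{k,j} = phi_{k-1,j} - phi_{kk} phi_{k-1,k-j},  j = 1..k-1.
Step k = 1:
  phi_11 = rho(1) = -0.2711.
Step k = 2:
  phi_22 = [rho(2) - phi_11 rho(1)] / [1 - phi_11 rho(1)] = [-0.2259 - (-0.2711)(-0.2711)] / [1 - (-0.2711)(-0.2711)]
         = -0.29939521 / 0.92650479 = -0.323145.
  Update: phi_21 = phi_11 - phi_22 phi_11 = -0.2711 - (-0.323145)(-0.2711) = -0.358705.
Step k = 3:
  phi_33 = [rho(3) - phi_21 rho(2) - phi_22 rho(1)] / [1 - phi_21 rho(1) - phi_22 rho(2)]
    numerator   = 0.0856 - (-0.358705)(-0.2259) - (-0.323145)(-0.2711) = -0.08303592
    denominator = 1 - (-0.358705)(-0.2711) - (-0.323145)(-0.2259) = 0.82975678
  phi_33 = -0.08303592 / 0.82975678 = -0.1001.
Therefore phi_{33} = -0.1001.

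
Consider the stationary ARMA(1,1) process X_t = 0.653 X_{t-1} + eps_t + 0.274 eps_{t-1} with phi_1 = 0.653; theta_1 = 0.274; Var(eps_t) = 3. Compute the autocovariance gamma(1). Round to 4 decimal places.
\gamma(1) = 5.7159

Multiply the model equation by X_{t-k} and take expectations. With theta_0 = psi_0 = 1 and psi_j the MA(infinity) weights, this gives
  gamma(k) - sum_i phi_i gamma(k-i) = c_k,
  c_k = sigma^2 * sum_{j=k..q} theta_j psi_{j-k}   (c_k = 0 for k > q),
using gamma(-m) = gamma(m).
psi-weights needed (psi_j = theta_j + sum_i phi_i psi_{j-i}):
  psi_1 = theta_1 + phi_1 = 0.274 + (0.653) = 0.927
Right-hand sides:
  c_0 = sigma^2 (1 + theta_1 psi_1) = 3 * (1 + (0.274)(0.927)) = 3 * 1.253998 = 3.761994
  c_1 = sigma^2 theta_1 = 3 * (0.274) = 0.822
  c_2 = 0
Equations for k = 0 and k = 1 (AR order 1):
  gamma(0) = phi_1 gamma(1) + c_0
  gamma(1) = phi_1 gamma(0) + c_1
Substituting the second into the first: gamma(0) (1 - phi_1^2) = c_0 + phi_1 c_1, so
  gamma(0) = (c_0 + phi_1 c_1) / (1 - phi_1^2) = (3.761994 + (0.653)(0.822)) / (1 - (0.653)^2) = 4.29876 / 0.573591 = 7.494469.
  gamma(1) = phi_1 gamma(0) + c_1 = (0.653)(7.494469) + (0.822) = 5.715888.
Therefore gamma(1) = 5.7159 (to 4 decimal places).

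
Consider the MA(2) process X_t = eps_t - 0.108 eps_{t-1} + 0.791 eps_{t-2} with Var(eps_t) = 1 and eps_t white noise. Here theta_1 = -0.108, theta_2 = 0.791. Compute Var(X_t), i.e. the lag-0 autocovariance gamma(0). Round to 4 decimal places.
\gamma(0) = 1.6373

For an MA(q) process X_t = eps_t + sum_i theta_i eps_{t-i} with
Var(eps_t) = sigma^2, the variance is
  gamma(0) = sigma^2 * (1 + sum_i theta_i^2).
  sum_i theta_i^2 = (-0.108)^2 + (0.791)^2 = 0.011664 + 0.625681 = 0.637345.
  gamma(0) = 1 * (1 + 0.637345) = 1 * 1.637345 = 1.637345, which rounds to 1.6373.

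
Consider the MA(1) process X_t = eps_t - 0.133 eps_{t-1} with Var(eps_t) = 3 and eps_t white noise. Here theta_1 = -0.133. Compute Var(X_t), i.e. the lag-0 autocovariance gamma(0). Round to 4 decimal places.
\gamma(0) = 3.0531

For an MA(q) process X_t = eps_t + sum_i theta_i eps_{t-i} with
Var(eps_t) = sigma^2, the variance is
  gamma(0) = sigma^2 * (1 + sum_i theta_i^2).
  sum_i theta_i^2 = (-0.133)^2 = 0.017689.
  gamma(0) = 3 * (1 + 0.017689) = 3 * 1.017689 = 3.053067, which rounds to 3.0531.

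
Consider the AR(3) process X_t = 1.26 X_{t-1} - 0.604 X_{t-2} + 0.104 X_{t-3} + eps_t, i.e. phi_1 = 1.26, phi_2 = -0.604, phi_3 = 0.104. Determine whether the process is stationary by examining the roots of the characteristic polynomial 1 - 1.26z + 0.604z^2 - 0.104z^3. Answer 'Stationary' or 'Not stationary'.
\text{Stationary}

The AR(p) characteristic polynomial is P(z) = 1 - 1.26z + 0.604z^2 - 0.104z^3.
Stationarity requires all roots to lie outside the unit circle, i.e. |z| > 1 for every root.
Degree 3: look for a simple real root z0 first, then factor out (1 - z/z0) and solve the remaining quadratic.
Testing z0 = 2.5: P(2.5) = 1 + (-1.26)(2.5) + (0.604)(2.5)^2 + (-0.104)(2.5)^3
  = 1 + (-3.15) + (3.775) + (-1.625) = 0.  So z_0 = 2.5 is a root, |z_0| = 2.5.
Divide out the factor (1 - 0.4 z) = (1 - z/z0) (since 1/z0 = 0.4):
  P(z) = (1 - 0.4 z)(1 + (-0.86) z + (0.26) z^2)
  [check: z-coef -0.86 - (0.4) = -1.26; z^2-coef 0.26 - (0.4)(-0.86) = 0.604; z^3-coef -(0.4)(0.26) = -0.104.]
Remaining roots from the quadratic factor 1 + (-0.86) z + (0.26) z^2:
  Set 1 + (-0.86) z + (0.26) z^2 = 0, i.e. a z^2 + b z + c = 0 with a = 0.26, b = -0.86, c = 1.
  Discriminant D = b^2 - 4ac = (-0.86)^2 - 4*(0.26)*1 = 0.7396 - (1.04) = -0.3004.
  D < 0, so the roots are the complex-conjugate pair z = (-b +/- i sqrt(-D)) / (2a) = 1.6538 +/- 1.054i.
  For a conjugate pair |z|^2 = z * conj(z) = (product of roots) = c/a = 1/(0.26) = 3.846154, so |z| = sqrt(3.846154) = 1.9612 for both roots.
Moduli of all roots: 2.5000, 1.9612, 1.9612.
All moduli strictly greater than 1? Yes.
Verdict: Stationary.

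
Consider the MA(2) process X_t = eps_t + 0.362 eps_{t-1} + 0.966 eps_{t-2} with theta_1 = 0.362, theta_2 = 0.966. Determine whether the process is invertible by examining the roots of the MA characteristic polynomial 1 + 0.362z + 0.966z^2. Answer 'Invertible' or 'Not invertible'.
\text{Invertible}

The MA(q) characteristic polynomial is P(z) = 1 + 0.362z + 0.966z^2.
Invertibility requires all roots to lie outside the unit circle, i.e. |z| > 1 for every root.
Set 1 + (0.362) z + (0.966) z^2 = 0, i.e. a z^2 + b z + c = 0 with a = 0.966, b = 0.362, c = 1.
Discriminant D = b^2 - 4ac = (0.362)^2 - 4*(0.966)*1 = 0.131044 - (3.864) = -3.732956.
D < 0, so the roots are the complex-conjugate pair z = (-b +/- i sqrt(-D)) / (2a) = -0.1874 +/- 1i.
For a conjugate pair |z|^2 = z * conj(z) = (product of roots) = c/a = 1/(0.966) = 1.035197, so |z| = sqrt(1.035197) = 1.0174 for both roots.
Moduli of all roots: 1.0174, 1.0174.
All moduli strictly greater than 1? Yes.
Verdict: Invertible.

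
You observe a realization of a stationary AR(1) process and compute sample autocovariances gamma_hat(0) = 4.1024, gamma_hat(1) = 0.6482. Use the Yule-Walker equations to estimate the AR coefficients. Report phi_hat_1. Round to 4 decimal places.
\hat\phi_{1} = 0.1580

The Yule-Walker equations for an AR(p) process read, in matrix form,
  Gamma_p phi = r_p,   with   (Gamma_p)_{ij} = gamma(|i - j|),
                       (r_p)_i = gamma(i),   i,j = 1..p.
Substitute the sample gammas (Toeplitz matrix and right-hand side of size 1):
  Gamma_p = [[4.1024]]
  r_p     = [0.6482]
With p = 1 this is the single equation gamma(0) phi_1 = gamma(1):
  phi_hat_1 = gamma(1) / gamma(0) = 0.6482 / 4.1024 = 0.1580.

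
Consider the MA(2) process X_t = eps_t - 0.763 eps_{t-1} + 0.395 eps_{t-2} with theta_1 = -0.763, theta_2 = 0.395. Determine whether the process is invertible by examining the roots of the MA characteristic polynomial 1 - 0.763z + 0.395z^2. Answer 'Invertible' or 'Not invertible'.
\text{Invertible}

The MA(q) characteristic polynomial is P(z) = 1 - 0.763z + 0.395z^2.
Invertibility requires all roots to lie outside the unit circle, i.e. |z| > 1 for every root.
Set 1 + (-0.763) z + (0.395) z^2 = 0, i.e. a z^2 + b z + c = 0 with a = 0.395, b = -0.763, c = 1.
Discriminant D = b^2 - 4ac = (-0.763)^2 - 4*(0.395)*1 = 0.582169 - (1.58) = -0.997831.
D < 0, so the roots are the complex-conjugate pair z = (-b +/- i sqrt(-D)) / (2a) = 0.9658 +/- 1.2644i.
For a conjugate pair |z|^2 = z * conj(z) = (product of roots) = c/a = 1/(0.395) = 2.531646, so |z| = sqrt(2.531646) = 1.5911 for both roots.
Moduli of all roots: 1.5911, 1.5911.
All moduli strictly greater than 1? Yes.
Verdict: Invertible.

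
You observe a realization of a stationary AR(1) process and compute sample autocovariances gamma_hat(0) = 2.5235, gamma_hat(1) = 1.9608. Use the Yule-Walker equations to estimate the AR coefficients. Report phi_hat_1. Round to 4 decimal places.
\hat\phi_{1} = 0.7770

The Yule-Walker equations for an AR(p) process read, in matrix form,
  Gamma_p phi = r_p,   with   (Gamma_p)_{ij} = gamma(|i - j|),
                       (r_p)_i = gamma(i),   i,j = 1..p.
Substitute the sample gammas (Toeplitz matrix and right-hand side of size 1):
  Gamma_p = [[2.5235]]
  r_p     = [1.9608]
With p = 1 this is the single equation gamma(0) phi_1 = gamma(1):
  phi_hat_1 = gamma(1) / gamma(0) = 1.9608 / 2.5235 = 0.7770.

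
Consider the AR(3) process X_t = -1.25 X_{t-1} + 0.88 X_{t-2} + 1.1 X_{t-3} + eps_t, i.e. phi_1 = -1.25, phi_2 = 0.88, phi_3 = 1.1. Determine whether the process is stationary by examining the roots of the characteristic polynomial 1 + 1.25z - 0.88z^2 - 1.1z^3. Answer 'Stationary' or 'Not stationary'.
\text{Not stationary}

The AR(p) characteristic polynomial is P(z) = 1 + 1.25z - 0.88z^2 - 1.1z^3.
Stationarity requires all roots to lie outside the unit circle, i.e. |z| > 1 for every root.
Degree 3: look for a simple real root z0 first, then factor out (1 - z/z0) and solve the remaining quadratic.
Testing z0 = -0.8: P(-0.8) = 1 + (1.25)(-0.8) + (-0.88)(-0.8)^2 + (-1.1)(-0.8)^3
  = 1 + (-1) + (-0.5632) + (0.5632) = 0.  So z_0 = -0.8 is a root, |z_0| = 0.8.
Divide out the factor (1 + 1.25 z) = (1 - z/z0) (since 1/z0 = -1.25):
  P(z) = (1 + 1.25 z)(1 + (0) z + (-0.88) z^2)
  [check: z-coef 0 - (-1.25) = 1.25; z^2-coef -0.88 - (-1.25)(0) = -0.88; z^3-coef -(-1.25)(-0.88) = -1.1.]
Remaining roots from the quadratic factor 1 + (0) z + (-0.88) z^2:
  Set 1 + (0) z + (-0.88) z^2 = 0, i.e. a z^2 + b z + c = 0 with a = -0.88, b = 0, c = 1.
  Discriminant D = b^2 - 4ac = (0)^2 - 4*(-0.88)*1 = 0 - (-3.52) = 3.52.
  D >= 0, so the roots are real: z = (-b +/- sqrt(D)) / (2a) = (0 +/- 1.876166) / (-1.76).
    z_1 = (0 + 1.876166) / (-1.76) = -1.066,   |z_1| = 1.066.
    z_2 = (0 - 1.876166) / (-1.76) = 1.066,   |z_2| = 1.066.
Moduli of all roots: 0.8000, 1.0660, 1.0660.
All moduli strictly greater than 1? No.
Verdict: Not stationary.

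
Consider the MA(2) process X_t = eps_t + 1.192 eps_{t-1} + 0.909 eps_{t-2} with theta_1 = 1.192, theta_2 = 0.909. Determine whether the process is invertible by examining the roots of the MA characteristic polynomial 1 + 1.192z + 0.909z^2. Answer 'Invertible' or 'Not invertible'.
\text{Invertible}

The MA(q) characteristic polynomial is P(z) = 1 + 1.192z + 0.909z^2.
Invertibility requires all roots to lie outside the unit circle, i.e. |z| > 1 for every root.
Set 1 + (1.192) z + (0.909) z^2 = 0, i.e. a z^2 + b z + c = 0 with a = 0.909, b = 1.192, c = 1.
Discriminant D = b^2 - 4ac = (1.192)^2 - 4*(0.909)*1 = 1.420864 - (3.636) = -2.215136.
D < 0, so the roots are the complex-conjugate pair z = (-b +/- i sqrt(-D)) / (2a) = -0.6557 +/- 0.8187i.
For a conjugate pair |z|^2 = z * conj(z) = (product of roots) = c/a = 1/(0.909) = 1.10011, so |z| = sqrt(1.10011) = 1.0489 for both roots.
Moduli of all roots: 1.0489, 1.0489.
All moduli strictly greater than 1? Yes.
Verdict: Invertible.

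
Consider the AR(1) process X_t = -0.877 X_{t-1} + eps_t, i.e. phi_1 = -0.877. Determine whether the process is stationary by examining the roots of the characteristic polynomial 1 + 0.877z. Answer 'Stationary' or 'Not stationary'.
\text{Stationary}

The AR(p) characteristic polynomial is P(z) = 1 + 0.877z.
Stationarity requires all roots to lie outside the unit circle, i.e. |z| > 1 for every root.
This is linear in z: 1 + (0.877) z = 0  =>  z = -1/(0.877) = -1.140251,  |z| = 1.140251.
Moduli of all roots: 1.1403.
All moduli strictly greater than 1? Yes.
Verdict: Stationary.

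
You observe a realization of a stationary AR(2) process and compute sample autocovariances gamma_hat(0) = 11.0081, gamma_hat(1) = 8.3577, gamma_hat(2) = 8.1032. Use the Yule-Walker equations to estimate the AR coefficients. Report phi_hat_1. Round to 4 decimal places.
\hat\phi_{1} = 0.4730

The Yule-Walker equations for an AR(p) process read, in matrix form,
  Gamma_p phi = r_p,   with   (Gamma_p)_{ij} = gamma(|i - j|),
                       (r_p)_i = gamma(i),   i,j = 1..p.
Substitute the sample gammas (Toeplitz matrix and right-hand side of size 2):
  Gamma_p = [[11.0081, 8.3577], [8.3577, 11.0081]]
  r_p     = [8.3577, 8.1032]
Written out:
  11.0081 phi_1 + 8.3577 phi_2 = 8.3577
  8.3577 phi_1 + 11.0081 phi_2 = 8.1032
Solve by Cramer's rule:
  det = gamma(0)^2 - gamma(1)^2 = (11.0081)^2 - (8.3577)^2 = 121.17826561 - 69.85114929 = 51.32711632
  phi_hat_1 = [gamma(1) gamma(0) - gamma(1) gamma(2)] / det = [(8.3577)(11.0081) - (8.3577)(8.1032)] / 51.32711632 = 24.27828273 / 51.32711632 = 0.473
  phi_hat_2 = [gamma(0) gamma(2) - gamma(1)^2] / det = [(11.0081)(8.1032) - (8.3577)^2] / 51.32711632 = 19.34968663 / 51.32711632 = 0.377
So phi_hat = [0.4730, 0.3770].
Therefore phi_hat_1 = 0.4730.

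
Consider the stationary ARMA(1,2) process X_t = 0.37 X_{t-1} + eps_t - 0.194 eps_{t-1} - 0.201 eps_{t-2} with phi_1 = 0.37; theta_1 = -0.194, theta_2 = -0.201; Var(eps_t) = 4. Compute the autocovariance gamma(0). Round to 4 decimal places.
\gamma(0) = 4.2095

Multiply the model equation by X_{t-k} and take expectations. With theta_0 = psi_0 = 1 and psi_j the MA(infinity) weights, this gives
  gamma(k) - sum_i phi_i gamma(k-i) = c_k,
  c_k = sigma^2 * sum_{j=k..q} theta_j psi_{j-k}   (c_k = 0 for k > q),
using gamma(-m) = gamma(m).
psi-weights needed (psi_j = theta_j + sum_i phi_i psi_{j-i}):
  psi_1 = theta_1 + phi_1 = -0.194 + (0.37) = 0.176
  psi_2 = theta_2 + phi_1 psi_1 = -0.201 + (0.37)(0.176) = -0.13588
Right-hand sides:
  c_0 = sigma^2 (1 + theta_1 psi_1 + theta_2 psi_2) = 4 * (1 + (-0.194)(0.176) + (-0.201)(-0.13588)) = 4 * 0.993168 = 3.972672
  c_1 = sigma^2 (theta_1 + theta_2 psi_1) = 4 * (-0.194 + (-0.201)(0.176)) = -0.917504
  c_2 = sigma^2 theta_2 = 4 * (-0.201) = -0.804
Equations for k = 0 and k = 1 (AR order 1):
  gamma(0) = phi_1 gamma(1) + c_0
  gamma(1) = phi_1 gamma(0) + c_1
Substituting the second into the first: gamma(0) (1 - phi_1^2) = c_0 + phi_1 c_1, so
  gamma(0) = (c_0 + phi_1 c_1) / (1 - phi_1^2) = (3.972672 + (0.37)(-0.917504)) / (1 - (0.37)^2) = 3.633195 / 0.8631 = 4.209472.
Therefore gamma(0) = 4.2095 (to 4 decimal places).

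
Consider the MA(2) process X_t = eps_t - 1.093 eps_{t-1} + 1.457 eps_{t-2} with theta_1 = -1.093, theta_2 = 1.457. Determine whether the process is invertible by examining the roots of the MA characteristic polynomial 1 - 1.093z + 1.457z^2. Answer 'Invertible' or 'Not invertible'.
\text{Not invertible}

The MA(q) characteristic polynomial is P(z) = 1 - 1.093z + 1.457z^2.
Invertibility requires all roots to lie outside the unit circle, i.e. |z| > 1 for every root.
Set 1 + (-1.093) z + (1.457) z^2 = 0, i.e. a z^2 + b z + c = 0 with a = 1.457, b = -1.093, c = 1.
Discriminant D = b^2 - 4ac = (-1.093)^2 - 4*(1.457)*1 = 1.194649 - (5.828) = -4.633351.
D < 0, so the roots are the complex-conjugate pair z = (-b +/- i sqrt(-D)) / (2a) = 0.3751 +/- 0.7387i.
For a conjugate pair |z|^2 = z * conj(z) = (product of roots) = c/a = 1/(1.457) = 0.686342, so |z| = sqrt(0.686342) = 0.8285 for both roots.
Moduli of all roots: 0.8285, 0.8285.
All moduli strictly greater than 1? No.
Verdict: Not invertible.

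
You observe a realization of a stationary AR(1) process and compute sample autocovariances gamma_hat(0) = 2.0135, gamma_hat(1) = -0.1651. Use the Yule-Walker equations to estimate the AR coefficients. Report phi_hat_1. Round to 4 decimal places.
\hat\phi_{1} = -0.0820

The Yule-Walker equations for an AR(p) process read, in matrix form,
  Gamma_p phi = r_p,   with   (Gamma_p)_{ij} = gamma(|i - j|),
                       (r_p)_i = gamma(i),   i,j = 1..p.
Substitute the sample gammas (Toeplitz matrix and right-hand side of size 1):
  Gamma_p = [[2.0135]]
  r_p     = [-0.1651]
With p = 1 this is the single equation gamma(0) phi_1 = gamma(1):
  phi_hat_1 = gamma(1) / gamma(0) = -0.1651 / 2.0135 = -0.0820.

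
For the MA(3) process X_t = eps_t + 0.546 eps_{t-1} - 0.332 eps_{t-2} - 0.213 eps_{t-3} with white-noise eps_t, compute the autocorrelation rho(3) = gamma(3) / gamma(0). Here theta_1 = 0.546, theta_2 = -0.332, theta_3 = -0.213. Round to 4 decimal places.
\rho(3) = -0.1465

For an MA(q) process with theta_0 = 1, the autocovariance is
  gamma(k) = sigma^2 * sum_{i=0..q-k} theta_i * theta_{i+k},
and rho(k) = gamma(k) / gamma(0). Sigma^2 cancels.
  numerator   = (1)*(-0.213) = -0.213.
  denominator = (1)^2 + (0.546)^2 + (-0.332)^2 + (-0.213)^2 = 1.453709.
  rho(3) = -0.213 / 1.453709 = -0.1465.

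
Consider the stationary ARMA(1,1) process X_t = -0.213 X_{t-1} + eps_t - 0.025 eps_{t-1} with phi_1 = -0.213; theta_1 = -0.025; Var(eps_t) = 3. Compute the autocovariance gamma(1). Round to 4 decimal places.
\gamma(1) = -0.7519

Multiply the model equation by X_{t-k} and take expectations. With theta_0 = psi_0 = 1 and psi_j the MA(infinity) weights, this gives
  gamma(k) - sum_i phi_i gamma(k-i) = c_k,
  c_k = sigma^2 * sum_{j=k..q} theta_j psi_{j-k}   (c_k = 0 for k > q),
using gamma(-m) = gamma(m).
psi-weights needed (psi_j = theta_j + sum_i phi_i psi_{j-i}):
  psi_1 = theta_1 + phi_1 = -0.025 + (-0.213) = -0.238
Right-hand sides:
  c_0 = sigma^2 (1 + theta_1 psi_1) = 3 * (1 + (-0.025)(-0.238)) = 3 * 1.00595 = 3.01785
  c_1 = sigma^2 theta_1 = 3 * (-0.025) = -0.075
  c_2 = 0
Equations for k = 0 and k = 1 (AR order 1):
  gamma(0) = phi_1 gamma(1) + c_0
  gamma(1) = phi_1 gamma(0) + c_1
Substituting the second into the first: gamma(0) (1 - phi_1^2) = c_0 + phi_1 c_1, so
  gamma(0) = (c_0 + phi_1 c_1) / (1 - phi_1^2) = (3.01785 + (-0.213)(-0.075)) / (1 - (-0.213)^2) = 3.033825 / 0.954631 = 3.178008.
  gamma(1) = phi_1 gamma(0) + c_1 = (-0.213)(3.178008) + (-0.075) = -0.751916.
Therefore gamma(1) = -0.7519 (to 4 decimal places).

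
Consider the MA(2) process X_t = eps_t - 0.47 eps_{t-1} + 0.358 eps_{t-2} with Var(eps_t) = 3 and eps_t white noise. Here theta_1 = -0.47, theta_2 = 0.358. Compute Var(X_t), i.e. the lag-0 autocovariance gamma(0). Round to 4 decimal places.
\gamma(0) = 4.0472

For an MA(q) process X_t = eps_t + sum_i theta_i eps_{t-i} with
Var(eps_t) = sigma^2, the variance is
  gamma(0) = sigma^2 * (1 + sum_i theta_i^2).
  sum_i theta_i^2 = (-0.47)^2 + (0.358)^2 = 0.2209 + 0.128164 = 0.349064.
  gamma(0) = 3 * (1 + 0.349064) = 3 * 1.349064 = 4.047192, which rounds to 4.0472.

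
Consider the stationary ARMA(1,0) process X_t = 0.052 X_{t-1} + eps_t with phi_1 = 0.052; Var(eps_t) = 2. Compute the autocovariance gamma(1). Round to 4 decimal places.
\gamma(1) = 0.1043

Multiply the model equation by X_{t-k} and take expectations. With theta_0 = psi_0 = 1 and psi_j the MA(infinity) weights, this gives
  gamma(k) - sum_i phi_i gamma(k-i) = c_k,
  c_k = sigma^2 * sum_{j=k..q} theta_j psi_{j-k}   (c_k = 0 for k > q),
using gamma(-m) = gamma(m).
Pure AR (q = 0): c_0 = sigma^2 = 2, c_k = 0 for k >= 1.
Equations for k = 0 and k = 1 (AR order 1):
  gamma(0) = phi_1 gamma(1) + c_0
  gamma(1) = phi_1 gamma(0) + c_1
Substituting the second into the first: gamma(0) (1 - phi_1^2) = c_0 + phi_1 c_1, so
  gamma(0) = c_0 / (1 - phi_1^2) = 2 / (1 - (0.052)^2) = 2 / 0.997296 = 2.005423.
  gamma(1) = phi_1 gamma(0) = (0.052)(2.005423) = 0.104282.
Therefore gamma(1) = 0.1043 (to 4 decimal places).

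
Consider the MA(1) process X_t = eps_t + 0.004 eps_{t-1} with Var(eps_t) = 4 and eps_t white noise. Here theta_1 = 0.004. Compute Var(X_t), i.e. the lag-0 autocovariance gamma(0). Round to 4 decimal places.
\gamma(0) = 4.0001

For an MA(q) process X_t = eps_t + sum_i theta_i eps_{t-i} with
Var(eps_t) = sigma^2, the variance is
  gamma(0) = sigma^2 * (1 + sum_i theta_i^2).
  sum_i theta_i^2 = (0.004)^2 = 0.000016.
  gamma(0) = 4 * (1 + 0.000016) = 4 * 1.000016 = 4.000064, which rounds to 4.0001.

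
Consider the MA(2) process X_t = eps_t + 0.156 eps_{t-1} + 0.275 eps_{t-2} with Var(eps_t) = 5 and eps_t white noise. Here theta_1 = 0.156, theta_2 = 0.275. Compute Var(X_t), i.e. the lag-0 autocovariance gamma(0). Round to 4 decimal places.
\gamma(0) = 5.4998

For an MA(q) process X_t = eps_t + sum_i theta_i eps_{t-i} with
Var(eps_t) = sigma^2, the variance is
  gamma(0) = sigma^2 * (1 + sum_i theta_i^2).
  sum_i theta_i^2 = (0.156)^2 + (0.275)^2 = 0.024336 + 0.075625 = 0.099961.
  gamma(0) = 5 * (1 + 0.099961) = 5 * 1.099961 = 5.499805, which rounds to 5.4998.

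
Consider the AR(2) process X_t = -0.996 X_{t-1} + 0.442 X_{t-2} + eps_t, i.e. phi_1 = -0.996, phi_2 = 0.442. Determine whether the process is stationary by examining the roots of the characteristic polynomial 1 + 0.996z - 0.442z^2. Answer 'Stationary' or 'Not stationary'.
\text{Not stationary}

The AR(p) characteristic polynomial is P(z) = 1 + 0.996z - 0.442z^2.
Stationarity requires all roots to lie outside the unit circle, i.e. |z| > 1 for every root.
Set 1 + (0.996) z + (-0.442) z^2 = 0, i.e. a z^2 + b z + c = 0 with a = -0.442, b = 0.996, c = 1.
Discriminant D = b^2 - 4ac = (0.996)^2 - 4*(-0.442)*1 = 0.992016 - (-1.768) = 2.760016.
D >= 0, so the roots are real: z = (-b +/- sqrt(D)) / (2a) = (-0.996 +/- 1.66133) / (-0.884).
  z_1 = (-0.996 + 1.66133) / (-0.884) = -0.7526,   |z_1| = 0.7526.
  z_2 = (-0.996 - 1.66133) / (-0.884) = 3.006,   |z_2| = 3.006.
Moduli of all roots: 0.7526, 3.0060.
All moduli strictly greater than 1? No.
Verdict: Not stationary.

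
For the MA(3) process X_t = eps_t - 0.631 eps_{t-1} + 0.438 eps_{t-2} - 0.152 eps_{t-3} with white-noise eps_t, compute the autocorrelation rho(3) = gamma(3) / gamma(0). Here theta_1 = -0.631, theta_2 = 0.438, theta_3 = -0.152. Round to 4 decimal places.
\rho(3) = -0.0942

For an MA(q) process with theta_0 = 1, the autocovariance is
  gamma(k) = sigma^2 * sum_{i=0..q-k} theta_i * theta_{i+k},
and rho(k) = gamma(k) / gamma(0). Sigma^2 cancels.
  numerator   = (1)*(-0.152) = -0.152.
  denominator = (1)^2 + (-0.631)^2 + (0.438)^2 + (-0.152)^2 = 1.613109.
  rho(3) = -0.152 / 1.613109 = -0.0942.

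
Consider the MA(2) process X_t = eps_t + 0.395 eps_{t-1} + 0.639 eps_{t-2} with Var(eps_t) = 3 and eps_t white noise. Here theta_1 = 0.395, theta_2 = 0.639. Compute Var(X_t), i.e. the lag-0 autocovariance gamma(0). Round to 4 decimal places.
\gamma(0) = 4.6930

For an MA(q) process X_t = eps_t + sum_i theta_i eps_{t-i} with
Var(eps_t) = sigma^2, the variance is
  gamma(0) = sigma^2 * (1 + sum_i theta_i^2).
  sum_i theta_i^2 = (0.395)^2 + (0.639)^2 = 0.156025 + 0.408321 = 0.564346.
  gamma(0) = 3 * (1 + 0.564346) = 3 * 1.564346 = 4.693038, which rounds to 4.6930.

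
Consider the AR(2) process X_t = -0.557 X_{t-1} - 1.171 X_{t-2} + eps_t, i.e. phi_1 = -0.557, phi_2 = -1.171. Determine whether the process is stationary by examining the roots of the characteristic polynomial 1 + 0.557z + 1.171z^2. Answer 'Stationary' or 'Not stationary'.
\text{Not stationary}

The AR(p) characteristic polynomial is P(z) = 1 + 0.557z + 1.171z^2.
Stationarity requires all roots to lie outside the unit circle, i.e. |z| > 1 for every root.
Set 1 + (0.557) z + (1.171) z^2 = 0, i.e. a z^2 + b z + c = 0 with a = 1.171, b = 0.557, c = 1.
Discriminant D = b^2 - 4ac = (0.557)^2 - 4*(1.171)*1 = 0.310249 - (4.684) = -4.373751.
D < 0, so the roots are the complex-conjugate pair z = (-b +/- i sqrt(-D)) / (2a) = -0.2378 +/- 0.893i.
For a conjugate pair |z|^2 = z * conj(z) = (product of roots) = c/a = 1/(1.171) = 0.853971, so |z| = sqrt(0.853971) = 0.9241 for both roots.
Moduli of all roots: 0.9241, 0.9241.
All moduli strictly greater than 1? No.
Verdict: Not stationary.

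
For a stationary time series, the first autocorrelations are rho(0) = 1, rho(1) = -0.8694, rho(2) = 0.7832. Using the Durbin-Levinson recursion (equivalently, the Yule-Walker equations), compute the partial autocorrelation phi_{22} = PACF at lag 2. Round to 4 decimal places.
\phi_{22} = 0.1120

The PACF at lag k is phi_{kk}, the last component of the solution
to the Yule-Walker system G_k phi = r_k where
  (G_k)_{ij} = rho(|i - j|), (r_k)_i = rho(i), i,j = 1..k.
Equivalently, Durbin-Levinson gives phi_{kk} iteratively:
  phi_{11} = rho(1)
  phi_{kk} = [rho(k) - sum_{j=1..k-1} phi_{k-1,j} rho(k-j)]
            / [1 - sum_{j=1..k-1} phi_{k-1,j} rho(j)],
  phi_{k,j} = phi_{k-1,j} - phi_{kk} phi_{k-1,k-j},  j = 1..k-1.
Step k = 1:
  phi_11 = rho(1) = -0.8694.
Step k = 2:
  phi_22 = [rho(2) - phi_11 rho(1)] / [1 - phi_11 rho(1)] = [0.7832 - (-0.8694)(-0.8694)] / [1 - (-0.8694)(-0.8694)]
         = 0.02734364 / 0.24414364 = 0.112.
Therefore phi_{22} = 0.1120.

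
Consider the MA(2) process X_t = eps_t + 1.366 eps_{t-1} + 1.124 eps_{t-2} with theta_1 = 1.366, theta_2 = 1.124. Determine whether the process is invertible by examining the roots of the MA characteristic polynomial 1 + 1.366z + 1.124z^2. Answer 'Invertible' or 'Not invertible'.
\text{Not invertible}

The MA(q) characteristic polynomial is P(z) = 1 + 1.366z + 1.124z^2.
Invertibility requires all roots to lie outside the unit circle, i.e. |z| > 1 for every root.
Set 1 + (1.366) z + (1.124) z^2 = 0, i.e. a z^2 + b z + c = 0 with a = 1.124, b = 1.366, c = 1.
Discriminant D = b^2 - 4ac = (1.366)^2 - 4*(1.124)*1 = 1.865956 - (4.496) = -2.630044.
D < 0, so the roots are the complex-conjugate pair z = (-b +/- i sqrt(-D)) / (2a) = -0.6077 +/- 0.7214i.
For a conjugate pair |z|^2 = z * conj(z) = (product of roots) = c/a = 1/(1.124) = 0.88968, so |z| = sqrt(0.88968) = 0.9432 for both roots.
Moduli of all roots: 0.9432, 0.9432.
All moduli strictly greater than 1? No.
Verdict: Not invertible.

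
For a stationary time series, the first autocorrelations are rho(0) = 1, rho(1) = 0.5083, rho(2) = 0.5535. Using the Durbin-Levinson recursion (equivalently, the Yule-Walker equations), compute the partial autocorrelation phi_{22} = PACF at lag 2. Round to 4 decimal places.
\phi_{22} = 0.3979

The PACF at lag k is phi_{kk}, the last component of the solution
to the Yule-Walker system G_k phi = r_k where
  (G_k)_{ij} = rho(|i - j|), (r_k)_i = rho(i), i,j = 1..k.
Equivalently, Durbin-Levinson gives phi_{kk} iteratively:
  phi_{11} = rho(1)
  phi_{kk} = [rho(k) - sum_{j=1..k-1} phi_{k-1,j} rho(k-j)]
            / [1 - sum_{j=1..k-1} phi_{k-1,j} rho(j)],
  phi_{k,j} = phi_{k-1,j} - phi_{kk} phi_{k-1,k-j},  j = 1..k-1.
Step k = 1:
  phi_11 = rho(1) = 0.5083.
Step k = 2:
  phi_22 = [rho(2) - phi_11 rho(1)] / [1 - phi_11 rho(1)] = [0.5535 - (0.5083)(0.5083)] / [1 - (0.5083)(0.5083)]
         = 0.29513111 / 0.74163111 = 0.3979.
Therefore phi_{22} = 0.3979.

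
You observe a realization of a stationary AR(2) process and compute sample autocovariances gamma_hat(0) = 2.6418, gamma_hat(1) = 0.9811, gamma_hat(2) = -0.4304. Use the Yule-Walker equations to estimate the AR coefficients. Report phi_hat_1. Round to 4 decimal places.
\hat\phi_{1} = 0.5010

The Yule-Walker equations for an AR(p) process read, in matrix form,
  Gamma_p phi = r_p,   with   (Gamma_p)_{ij} = gamma(|i - j|),
                       (r_p)_i = gamma(i),   i,j = 1..p.
Substitute the sample gammas (Toeplitz matrix and right-hand side of size 2):
  Gamma_p = [[2.6418, 0.9811], [0.9811, 2.6418]]
  r_p     = [0.9811, -0.4304]
Written out:
  2.6418 phi_1 + 0.9811 phi_2 = 0.9811
  0.9811 phi_1 + 2.6418 phi_2 = -0.4304
Solve by Cramer's rule:
  det = gamma(0)^2 - gamma(1)^2 = (2.6418)^2 - (0.9811)^2 = 6.97910724 - 0.96255721 = 6.01655003
  phi_hat_1 = [gamma(1) gamma(0) - gamma(1) gamma(2)] / det = [(0.9811)(2.6418) - (0.9811)(-0.4304)] / 6.01655003 = 3.01413542 / 6.01655003 = 0.501
  phi_hat_2 = [gamma(0) gamma(2) - gamma(1)^2] / det = [(2.6418)(-0.4304) - (0.9811)^2] / 6.01655003 = -2.09958793 / 6.01655003 = -0.349
So phi_hat = [0.5010, -0.3490].
Therefore phi_hat_1 = 0.5010.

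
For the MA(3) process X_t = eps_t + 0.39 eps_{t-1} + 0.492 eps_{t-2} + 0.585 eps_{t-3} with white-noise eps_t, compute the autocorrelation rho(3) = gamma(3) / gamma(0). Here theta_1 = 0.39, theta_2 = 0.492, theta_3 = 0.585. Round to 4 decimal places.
\rho(3) = 0.3369

For an MA(q) process with theta_0 = 1, the autocovariance is
  gamma(k) = sigma^2 * sum_{i=0..q-k} theta_i * theta_{i+k},
and rho(k) = gamma(k) / gamma(0). Sigma^2 cancels.
  numerator   = (1)*(0.585) = 0.585.
  denominator = (1)^2 + (0.39)^2 + (0.492)^2 + (0.585)^2 = 1.736389.
  rho(3) = 0.585 / 1.736389 = 0.3369.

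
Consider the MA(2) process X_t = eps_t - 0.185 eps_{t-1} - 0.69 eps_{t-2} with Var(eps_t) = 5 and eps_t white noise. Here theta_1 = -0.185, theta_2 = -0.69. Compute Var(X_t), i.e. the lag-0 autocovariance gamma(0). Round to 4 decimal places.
\gamma(0) = 7.5516

For an MA(q) process X_t = eps_t + sum_i theta_i eps_{t-i} with
Var(eps_t) = sigma^2, the variance is
  gamma(0) = sigma^2 * (1 + sum_i theta_i^2).
  sum_i theta_i^2 = (-0.185)^2 + (-0.69)^2 = 0.034225 + 0.4761 = 0.510325.
  gamma(0) = 5 * (1 + 0.510325) = 5 * 1.510325 = 7.551625, which rounds to 7.5516.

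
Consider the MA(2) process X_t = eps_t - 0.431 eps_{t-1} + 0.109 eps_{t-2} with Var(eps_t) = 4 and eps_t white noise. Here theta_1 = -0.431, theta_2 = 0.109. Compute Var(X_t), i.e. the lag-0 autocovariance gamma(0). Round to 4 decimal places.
\gamma(0) = 4.7906

For an MA(q) process X_t = eps_t + sum_i theta_i eps_{t-i} with
Var(eps_t) = sigma^2, the variance is
  gamma(0) = sigma^2 * (1 + sum_i theta_i^2).
  sum_i theta_i^2 = (-0.431)^2 + (0.109)^2 = 0.185761 + 0.011881 = 0.197642.
  gamma(0) = 4 * (1 + 0.197642) = 4 * 1.197642 = 4.790568, which rounds to 4.7906.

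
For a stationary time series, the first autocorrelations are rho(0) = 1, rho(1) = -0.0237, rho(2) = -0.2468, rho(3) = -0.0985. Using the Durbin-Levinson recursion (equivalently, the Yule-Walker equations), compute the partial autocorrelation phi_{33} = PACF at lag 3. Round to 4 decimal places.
\phi_{33} = -0.1190

The PACF at lag k is phi_{kk}, the last component of the solution
to the Yule-Walker system G_k phi = r_k where
  (G_k)_{ij} = rho(|i - j|), (r_k)_i = rho(i), i,j = 1..k.
Equivalently, Durbin-Levinson gives phi_{kk} iteratively:
  phi_{11} = rho(1)
  phi_{kk} = [rho(k) - sum_{j=1..k-1} phi_{k-1,j} rho(k-j)]
            / [1 - sum_{j=1..k-1} phi_{k-1,j} rho(j)],
  phi_{k,j} = phi_{k-1,j} - phi_{kk} phi_{k-1,k-j},  j = 1..k-1.
Step k = 1:
  phi_11 = rho(1) = -0.0237.
Step k = 2:
  phi_22 = [rho(2) - phi_11 rho(1)] / [1 - phi_11 rho(1)] = [-0.2468 - (-0.0237)(-0.0237)] / [1 - (-0.0237)(-0.0237)]
         = -0.24736169 / 0.99943831 = -0.247501.
  Update: phi_21 = phi_11 - phi_22 phi_11 = -0.0237 - (-0.247501)(-0.0237) = -0.029566.
Step k = 3:
  phi_33 = [rho(3) - phi_21 rho(2) - phi_22 rho(1)] / [1 - phi_21 rho(1) - phi_22 rho(2)]
    numerator   = -0.0985 - (-0.029566)(-0.2468) - (-0.247501)(-0.0237) = -0.1116626
    denominator = 1 - (-0.029566)(-0.0237) - (-0.247501)(-0.2468) = 0.93821612
  phi_33 = -0.1116626 / 0.93821612 = -0.119.
Therefore phi_{33} = -0.1190.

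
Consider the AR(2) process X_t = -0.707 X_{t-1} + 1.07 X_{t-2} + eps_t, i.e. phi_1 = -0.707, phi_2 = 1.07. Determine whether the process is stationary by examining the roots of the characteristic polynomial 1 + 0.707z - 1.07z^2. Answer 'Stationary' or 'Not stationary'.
\text{Not stationary}

The AR(p) characteristic polynomial is P(z) = 1 + 0.707z - 1.07z^2.
Stationarity requires all roots to lie outside the unit circle, i.e. |z| > 1 for every root.
Set 1 + (0.707) z + (-1.07) z^2 = 0, i.e. a z^2 + b z + c = 0 with a = -1.07, b = 0.707, c = 1.
Discriminant D = b^2 - 4ac = (0.707)^2 - 4*(-1.07)*1 = 0.499849 - (-4.28) = 4.779849.
D >= 0, so the roots are real: z = (-b +/- sqrt(D)) / (2a) = (-0.707 +/- 2.186287) / (-2.14).
  z_1 = (-0.707 + 2.186287) / (-2.14) = -0.6913,   |z_1| = 0.6913.
  z_2 = (-0.707 - 2.186287) / (-2.14) = 1.352,   |z_2| = 1.352.
Moduli of all roots: 0.6913, 1.3520.
All moduli strictly greater than 1? No.
Verdict: Not stationary.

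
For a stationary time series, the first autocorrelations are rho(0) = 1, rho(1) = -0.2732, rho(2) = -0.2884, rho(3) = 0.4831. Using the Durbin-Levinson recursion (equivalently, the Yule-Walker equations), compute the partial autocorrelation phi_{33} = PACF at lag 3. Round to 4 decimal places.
\phi_{33} = 0.3400

The PACF at lag k is phi_{kk}, the last component of the solution
to the Yule-Walker system G_k phi = r_k where
  (G_k)_{ij} = rho(|i - j|), (r_k)_i = rho(i), i,j = 1..k.
Equivalently, Durbin-Levinson gives phi_{kk} iteratively:
  phi_{11} = rho(1)
  phi_{kk} = [rho(k) - sum_{j=1..k-1} phi_{k-1,j} rho(k-j)]
            / [1 - sum_{j=1..k-1} phi_{k-1,j} rho(j)],
  phi_{k,j} = phi_{k-1,j} - phi_{kk} phi_{k-1,k-j},  j = 1..k-1.
Step k = 1:
  phi_11 = rho(1) = -0.2732.
Step k = 2:
  phi_22 = [rho(2) - phi_11 rho(1)] / [1 - phi_11 rho(1)] = [-0.2884 - (-0.2732)(-0.2732)] / [1 - (-0.2732)(-0.2732)]
         = -0.36303824 / 0.92536176 = -0.39232.
  Update: phi_21 = phi_11 - phi_22 phi_11 = -0.2732 - (-0.39232)(-0.2732) = -0.380382.
Step k = 3:
  phi_33 = [rho(3) - phi_21 rho(2) - phi_22 rho(1)] / [1 - phi_21 rho(1) - phi_22 rho(2)]
    numerator   = 0.4831 - (-0.380382)(-0.2884) - (-0.39232)(-0.2732) = 0.26621594
    denominator = 1 - (-0.380382)(-0.2732) - (-0.39232)(-0.2884) = 0.78293447
  phi_33 = 0.26621594 / 0.78293447 = 0.34.
Therefore phi_{33} = 0.3400.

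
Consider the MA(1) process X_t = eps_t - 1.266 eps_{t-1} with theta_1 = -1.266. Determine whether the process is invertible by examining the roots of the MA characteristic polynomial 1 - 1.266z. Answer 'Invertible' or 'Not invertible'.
\text{Not invertible}

The MA(q) characteristic polynomial is P(z) = 1 - 1.266z.
Invertibility requires all roots to lie outside the unit circle, i.e. |z| > 1 for every root.
This is linear in z: 1 + (-1.266) z = 0  =>  z = -1/(-1.266) = 0.789889,  |z| = 0.789889.
Moduli of all roots: 0.7899.
All moduli strictly greater than 1? No.
Verdict: Not invertible.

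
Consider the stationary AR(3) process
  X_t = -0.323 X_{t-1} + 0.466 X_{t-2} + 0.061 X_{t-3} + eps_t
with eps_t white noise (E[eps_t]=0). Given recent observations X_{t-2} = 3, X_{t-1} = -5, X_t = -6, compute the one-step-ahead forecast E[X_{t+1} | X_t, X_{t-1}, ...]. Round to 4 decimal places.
E[X_{t+1} \mid \mathcal F_t] = -0.2090

For an AR(p) model X_t = c + sum_i phi_i X_{t-i} + eps_t, the
one-step-ahead conditional mean is
  E[X_{t+1} | X_t, ...] = c + sum_i phi_i X_{t+1-i}.
Substitute known values:
  E[X_{t+1} | ...] = (-0.323) * (-6) + (0.466) * (-5) + (0.061) * (3)
                   = -0.2090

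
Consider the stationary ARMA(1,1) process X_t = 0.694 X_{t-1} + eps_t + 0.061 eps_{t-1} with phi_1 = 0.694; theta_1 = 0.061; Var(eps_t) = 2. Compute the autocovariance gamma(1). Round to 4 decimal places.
\gamma(1) = 3.0363

Multiply the model equation by X_{t-k} and take expectations. With theta_0 = psi_0 = 1 and psi_j the MA(infinity) weights, this gives
  gamma(k) - sum_i phi_i gamma(k-i) = c_k,
  c_k = sigma^2 * sum_{j=k..q} theta_j psi_{j-k}   (c_k = 0 for k > q),
using gamma(-m) = gamma(m).
psi-weights needed (psi_j = theta_j + sum_i phi_i psi_{j-i}):
  psi_1 = theta_1 + phi_1 = 0.061 + (0.694) = 0.755
Right-hand sides:
  c_0 = sigma^2 (1 + theta_1 psi_1) = 2 * (1 + (0.061)(0.755)) = 2 * 1.046055 = 2.09211
  c_1 = sigma^2 theta_1 = 2 * (0.061) = 0.122
  c_2 = 0
Equations for k = 0 and k = 1 (AR order 1):
  gamma(0) = phi_1 gamma(1) + c_0
  gamma(1) = phi_1 gamma(0) + c_1
Substituting the second into the first: gamma(0) (1 - phi_1^2) = c_0 + phi_1 c_1, so
  gamma(0) = (c_0 + phi_1 c_1) / (1 - phi_1^2) = (2.09211 + (0.694)(0.122)) / (1 - (0.694)^2) = 2.176778 / 0.518364 = 4.199323.
  gamma(1) = phi_1 gamma(0) + c_1 = (0.694)(4.199323) + (0.122) = 3.03633.
Therefore gamma(1) = 3.0363 (to 4 decimal places).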